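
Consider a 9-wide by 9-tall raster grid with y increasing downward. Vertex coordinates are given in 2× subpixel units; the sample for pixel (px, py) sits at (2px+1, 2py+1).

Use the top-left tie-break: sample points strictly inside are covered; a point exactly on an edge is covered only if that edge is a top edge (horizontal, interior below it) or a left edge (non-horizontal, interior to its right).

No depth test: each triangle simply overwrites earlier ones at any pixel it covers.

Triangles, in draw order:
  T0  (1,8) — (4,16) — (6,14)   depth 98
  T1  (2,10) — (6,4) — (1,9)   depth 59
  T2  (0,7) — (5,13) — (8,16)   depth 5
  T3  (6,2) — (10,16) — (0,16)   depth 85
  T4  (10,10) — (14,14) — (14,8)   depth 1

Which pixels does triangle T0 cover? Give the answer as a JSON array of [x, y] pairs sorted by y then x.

T0:
  2·area = 22  (B↔C swapped to make it positive)
  edge (1, 8)→(6, 14): d=(5,6) right/bottom  bias=-1
  edge (6, 14)→(4, 16): d=(-2,2) right/bottom  bias=-1
  edge (4, 16)→(1, 8): d=(-3,-8) top-left  bias=+0
    (8,1)@(17, 3): e=[-121,0,143] → ·  [on edge]
    (7,2)@(15, 5): e=[-99,0,121] → ·  [on edge]
    (6,3)@(13, 7): e=[-77,0,99] → ·  [on edge]
    (5,4)@(11, 9): e=[-55,0,77] → ·  [on edge]
    (1,5)@(3, 11): e=[3,12,7] → #
    (2,5)@(5, 11): e=[-9,8,23] → ·
    (4,5)@(9, 11): e=[-33,0,55] → ·  [on edge]
    (1,6)@(3, 13): e=[13,8,1] → #
    (2,6)@(5, 13): e=[1,4,17] → #
    (3,6)@(7, 13): e=[-11,0,33] → ·  [on edge]
    (1,7)@(3, 15): e=[23,4,-5] → ·
    (2,7)@(5, 15): e=[11,0,11] → ·  [on edge]
    (1,8)@(3, 17): e=[33,0,-11] → ·  [on edge]
  covered (3 px):
    · · · · · · · · ·
    · · · · · · · · ·
    · · · · · · · · ·
    · · · · · · · · ·
    · · · · · · · · ·
    · # · · · · · · ·
    · # # · · · · · ·
    · · · · · · · · ·
    · · · · · · · · ·
T1:
  2·area = 10  (B↔C swapped to make it positive)
  edge (2, 10)→(1, 9): d=(-1,-1) top-left  bias=+0
  edge (1, 9)→(6, 4): d=(5,-5) top-left  bias=+0
  edge (6, 4)→(2, 10): d=(-4,6) right/bottom  bias=-1
    (4,0)@(9, 1): e=[16,0,-6] → ·  [on edge]
    (3,1)@(7, 3): e=[12,0,-2] → ·  [on edge]
    (2,2)@(5, 5): e=[8,0,2] → #  [on edge]
    (3,2)@(7, 5): e=[10,10,-10] → ·
    (1,3)@(3, 7): e=[4,0,6] → #  [on edge]
    (2,3)@(5, 7): e=[6,10,-6] → ·
    (0,4)@(1, 9): e=[0,0,10] → #  [on edge]
    (1,4)@(3, 9): e=[2,10,-2] → ·
    (0,5)@(1, 11): e=[-2,10,2] → ·
    (1,5)@(3, 11): e=[0,20,-10] → ·  [on edge]
    (2,6)@(5, 13): e=[0,40,-30] → ·  [on edge]
    (3,7)@(7, 15): e=[0,60,-50] → ·  [on edge]
    (4,8)@(9, 17): e=[0,80,-70] → ·  [on edge]
  covered (3 px):
    · · · · · · · · ·
    · · · · · · · · ·
    · · # · · · · · ·
    · # · · · · · · ·
    # · · · · · · · ·
    · · · · · · · · ·
    · · · · · · · · ·
    · · · · · · · · ·
    · · · · · · · · ·
T2:
  2·area = 3  (B↔C swapped to make it positive)
  edge (0, 7)→(8, 16): d=(8,9) right/bottom  bias=-1
  edge (8, 16)→(5, 13): d=(-3,-3) top-left  bias=+0
  edge (5, 13)→(0, 7): d=(-5,-6) top-left  bias=+0
    (0,4)@(1, 9): e=[7,0,-4] → ·  [on edge]
    (1,5)@(3, 11): e=[5,0,-2] → ·  [on edge]
    (2,6)@(5, 13): e=[3,0,0] → #  [on edge]
    (3,6)@(7, 13): e=[-15,6,12] → ·
    (2,7)@(5, 15): e=[19,-6,-10] → ·
    (3,7)@(7, 15): e=[1,0,2] → #  [on edge]
    (4,7)@(9, 15): e=[-17,6,14] → ·
    (3,8)@(7, 17): e=[17,-6,-8] → ·
    (4,8)@(9, 17): e=[-1,0,4] → ·  [on edge]
  covered (2 px):
    · · · · · · · · ·
    · · · · · · · · ·
    · · · · · · · · ·
    · · · · · · · · ·
    · · · · · · · · ·
    · · · · · · · · ·
    · · # · · · · · ·
    · · · # · · · · ·
    · · · · · · · · ·
T3:
  2·area = 140
  edge (6, 2)→(10, 16): d=(4,14) right/bottom  bias=-1
  edge (10, 16)→(0, 16): d=(-10,0) right/bottom  bias=-1
  edge (0, 16)→(6, 2): d=(6,-14) top-left  bias=+0
    (2,2)@(5, 5): e=[26,110,4] → #
    (3,2)@(7, 5): e=[-2,110,32] → ·
    (2,3)@(5, 7): e=[34,90,16] → #
    (3,3)@(7, 7): e=[6,90,44] → #
    (4,3)@(9, 7): e=[-22,90,72] → ·
    (1,4)@(3, 9): e=[70,70,0] → #  [on edge]
    (4,4)@(9, 9): e=[-14,70,84] → ·
    (1,5)@(3, 11): e=[78,50,12] → #
    (4,5)@(9, 11): e=[-6,50,96] → ·
    (1,6)@(3, 13): e=[86,30,24] → #
    (4,6)@(9, 13): e=[2,30,108] → #
    (5,6)@(11, 13): e=[-26,30,136] → ·
  covered (18 px):
    · · · · · · · · ·
    · · · · · · · · ·
    · · # · · · · · ·
    · · # # · · · · ·
    · # # # · · · · ·
    · # # # · · · · ·
    · # # # # · · · ·
    # # # # # · · · ·
    · · · · · · · · ·
T4:
  2·area = 24  (B↔C swapped to make it positive)
  edge (10, 10)→(14, 8): d=(4,-2) top-left  bias=+0
  edge (14, 8)→(14, 14): d=(0,6) right/bottom  bias=-1
  edge (14, 14)→(10, 10): d=(-4,-4) top-left  bias=+0
    (0,0)@(1, 1): e=[-54,78,0] → ·  [on edge]
    (1,1)@(3, 3): e=[-42,66,0] → ·  [on edge]
    (2,2)@(5, 5): e=[-30,54,0] → ·  [on edge]
    (3,3)@(7, 7): e=[-18,42,0] → ·  [on edge]
    (4,4)@(9, 9): e=[-6,30,0] → ·  [on edge]
    (6,4)@(13, 9): e=[2,6,16] → #
    (7,4)@(15, 9): e=[6,-6,24] → ·
    (5,5)@(11, 11): e=[6,18,0] → #  [on edge]
    (7,5)@(15, 11): e=[14,-6,16] → ·
    (5,6)@(11, 13): e=[14,18,-8] → ·
    (6,6)@(13, 13): e=[18,6,0] → #  [on edge]
    (7,6)@(15, 13): e=[22,-6,8] → ·
    (7,7)@(15, 15): e=[30,-6,0] → ·  [on edge]
    (8,8)@(17, 17): e=[42,-18,0] → ·  [on edge]
  covered (4 px):
    · · · · · · · · ·
    · · · · · · · · ·
    · · · · · · · · ·
    · · · · · · · · ·
    · · · · · · # · ·
    · · · · · # # · ·
    · · · · · · # · ·
    · · · · · · · · ·
    · · · · · · · · ·

Final: [[1,5],[1,6],[2,6]]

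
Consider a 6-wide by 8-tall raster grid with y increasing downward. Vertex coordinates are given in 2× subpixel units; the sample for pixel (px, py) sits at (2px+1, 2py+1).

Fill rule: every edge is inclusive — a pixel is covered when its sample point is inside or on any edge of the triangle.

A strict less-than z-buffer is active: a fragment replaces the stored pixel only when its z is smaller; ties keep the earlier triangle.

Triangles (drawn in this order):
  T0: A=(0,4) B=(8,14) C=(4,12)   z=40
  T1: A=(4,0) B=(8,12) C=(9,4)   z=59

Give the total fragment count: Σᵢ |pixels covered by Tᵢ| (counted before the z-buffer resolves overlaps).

T0:
  2·area = 24
  edge (0, 4)→(8, 14): d=(8,10) inclusive
  edge (8, 14)→(4, 12): d=(-4,-2) inclusive
  edge (4, 12)→(0, 4): d=(-4,-8) inclusive
    (1,4)@(3, 9): e=[10,10,4] → #
    (2,4)@(5, 9): e=[-10,14,20] → ·
    (1,5)@(3, 11): e=[26,2,-4] → ·
    (2,5)@(5, 11): e=[6,6,12] → #
    (3,5)@(7, 11): e=[-14,10,28] → ·
    (2,6)@(5, 13): e=[22,-2,4] → ·
    (3,6)@(7, 13): e=[2,2,20] → #
    (4,6)@(9, 13): e=[-18,6,36] → ·
    (3,7)@(7, 15): e=[18,-6,12] → ·
  covered (3 px):
    · · · · · ·
    · · · · · ·
    · · · · · ·
    · · · · · ·
    · # · · · ·
    · · # · · ·
    · · · # · ·
    · · · · · ·
T1:
  2·area = 44  (B↔C swapped to make it positive)
  edge (4, 0)→(9, 4): d=(5,4) inclusive
  edge (9, 4)→(8, 12): d=(-1,8) inclusive
  edge (8, 12)→(4, 0): d=(-4,-12) inclusive
    (2,0)@(5, 1): e=[1,35,8] → #
    (3,0)@(7, 1): e=[-7,19,32] → ·
    (2,1)@(5, 3): e=[11,33,0] → #  [on edge]
    (3,1)@(7, 3): e=[3,17,24] → #
    (4,1)@(9, 3): e=[-5,1,48] → ·
    (2,2)@(5, 5): e=[21,31,-8] → ·
    (3,2)@(7, 5): e=[13,15,16] → #
    (4,2)@(9, 5): e=[5,-1,40] → ·
    (3,3)@(7, 7): e=[23,13,8] → #
    (4,3)@(9, 7): e=[15,-3,32] → ·
    (3,4)@(7, 9): e=[33,11,0] → #  [on edge]
    (4,4)@(9, 9): e=[25,-5,24] → ·
    (4,7)@(9, 15): e=[55,-11,0] → ·  [on edge]
  covered (6 px):
    · · # · · ·
    · · # # · ·
    · · · # · ·
    · · · # · ·
    · · · # · ·
    · · · · · ·
    · · · · · ·
    · · · · · ·

Answer: 9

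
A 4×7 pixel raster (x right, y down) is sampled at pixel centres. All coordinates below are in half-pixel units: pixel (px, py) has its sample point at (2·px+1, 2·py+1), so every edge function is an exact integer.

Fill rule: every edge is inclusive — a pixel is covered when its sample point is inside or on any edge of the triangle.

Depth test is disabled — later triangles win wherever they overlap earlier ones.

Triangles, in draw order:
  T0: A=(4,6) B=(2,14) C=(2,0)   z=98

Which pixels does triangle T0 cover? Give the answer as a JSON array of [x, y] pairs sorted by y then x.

T0:
  2·area = 28
  edge (4, 6)→(2, 14): d=(-2,8) inclusive
  edge (2, 14)→(2, 0): d=(0,-14) inclusive
  edge (2, 0)→(4, 6): d=(2,6) inclusive
    (1,1)@(3, 3): e=[14,14,0] → X  [on edge]
    (2,1)@(5, 3): e=[-2,42,-12] → .
    (1,2)@(3, 5): e=[10,14,4] → X
    (2,2)@(5, 5): e=[-6,42,-8] → .
    (1,3)@(3, 7): e=[6,14,8] → X
    (2,3)@(5, 7): e=[-10,42,-4] → .
    (1,4)@(3, 9): e=[2,14,12] → X
    (2,4)@(5, 9): e=[-14,42,0] → .  [on edge]
    (1,5)@(3, 11): e=[-2,14,16] → .
  covered (4 px):
    . . . .
    . X . .
    . X . .
    . X . .
    . X . .
    . . . .
    . . . .

Final: [[1,1],[1,2],[1,3],[1,4]]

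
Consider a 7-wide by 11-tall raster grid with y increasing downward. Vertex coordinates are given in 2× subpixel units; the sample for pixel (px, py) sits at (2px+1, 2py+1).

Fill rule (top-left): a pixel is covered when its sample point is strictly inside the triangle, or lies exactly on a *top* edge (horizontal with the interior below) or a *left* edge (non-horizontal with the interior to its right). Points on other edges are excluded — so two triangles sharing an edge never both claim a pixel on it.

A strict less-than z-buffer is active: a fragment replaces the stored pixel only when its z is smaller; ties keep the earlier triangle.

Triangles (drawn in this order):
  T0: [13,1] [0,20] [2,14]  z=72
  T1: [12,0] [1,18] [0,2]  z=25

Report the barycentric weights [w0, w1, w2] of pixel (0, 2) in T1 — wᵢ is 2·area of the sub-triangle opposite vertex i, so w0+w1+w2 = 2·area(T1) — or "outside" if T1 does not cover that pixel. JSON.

T0:
  2·area = 40
  edge (13, 1)→(0, 20): d=(-13,19) right/bottom  bias=-1
  edge (0, 20)→(2, 14): d=(2,-6) top-left  bias=+0
  edge (2, 14)→(13, 1): d=(11,-13) top-left  bias=+0
    (6,0)@(13, 1): e=[0,40,0] → .  [on edge]
    (2,2)@(5, 5): e=[100,0,-60] → .  [on edge]
    (3,4)@(7, 9): e=[10,20,10] → X
    (4,4)@(9, 9): e=[-28,32,36] → .
    (1,5)@(3, 11): e=[60,0,-20] → .  [on edge]
    (2,5)@(5, 11): e=[22,12,6] → X
    (3,5)@(7, 11): e=[-16,24,32] → .
    (1,6)@(3, 13): e=[34,4,2] → X
    (2,6)@(5, 13): e=[-4,16,28] → .
    (1,7)@(3, 15): e=[8,8,24] → X
    (2,7)@(5, 15): e=[-30,20,50] → .
    (0,8)@(1, 17): e=[20,0,20] → X  [on edge]
  covered (5 px):
    . . . . . . .
    . . . . . . .
    . . . . . . .
    . . . . . . .
    . . . X . . .
    . . X . . . .
    . X . . . . .
    . X . . . . .
    X . . . . . .
    . . . . . . .
    . . . . . . .
T1:
  2·area = 194
  edge (12, 0)→(1, 18): d=(-11,18) right/bottom  bias=-1
  edge (1, 18)→(0, 2): d=(-1,-16) top-left  bias=+0
  edge (0, 2)→(12, 0): d=(12,-2) top-left  bias=+0
    (3,0)@(7, 1): e=[79,113,2] → X
    (4,0)@(9, 1): e=[43,145,6] → X
    (5,0)@(11, 1): e=[7,177,10] → X
    (6,0)@(13, 1): e=[-29,209,14] → .
    (0,1)@(1, 3): e=[165,15,14] → X
    (1,1)@(3, 3): e=[129,47,18] → X
    (2,1)@(5, 3): e=[93,79,22] → X
    (5,1)@(11, 3): e=[-15,175,34] → .
    (0,2)@(1, 5): e=[143,13,38] → X
    (4,2)@(9, 5): e=[-1,141,54] → .
    (0,3)@(1, 7): e=[121,11,62] → X
    (4,3)@(9, 7): e=[-23,139,78] → .
  covered (26 px):
    . . . X X X .
    X X X X X . .
    X X X X . . .
    X X X X . . .
    X X X . . . .
    X X X . . . .
    X X . . . . .
    X . . . . . .
    X . . . . . .
    . . . . . . .
    . . . . . . .

Answer: [13,38,143]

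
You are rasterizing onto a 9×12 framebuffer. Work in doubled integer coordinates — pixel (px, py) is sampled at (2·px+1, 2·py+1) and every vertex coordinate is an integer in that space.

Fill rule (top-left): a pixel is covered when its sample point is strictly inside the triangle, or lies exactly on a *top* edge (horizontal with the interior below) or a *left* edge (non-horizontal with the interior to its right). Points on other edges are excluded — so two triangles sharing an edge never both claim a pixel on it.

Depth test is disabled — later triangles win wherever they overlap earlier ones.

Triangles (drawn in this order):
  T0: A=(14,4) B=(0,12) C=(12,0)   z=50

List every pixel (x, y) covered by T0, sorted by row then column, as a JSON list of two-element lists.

T0:
  2·area = 72
  edge (14, 4)→(0, 12): d=(-14,8) right/bottom  bias=-1
  edge (0, 12)→(12, 0): d=(12,-12) top-left  bias=+0
  edge (12, 0)→(14, 4): d=(2,4) right/bottom  bias=-1
    (5,0)@(11, 1): e=[66,0,6] → █  [on edge]
    (6,0)@(13, 1): e=[50,24,-2] → ·
    (4,1)@(9, 3): e=[54,0,18] → █  [on edge]
    (6,1)@(13, 3): e=[22,48,2] → █
    (7,1)@(15, 3): e=[6,72,-6] → ·
    (3,2)@(7, 5): e=[42,0,30] → █  [on edge]
    (6,2)@(13, 5): e=[-6,72,6] → ·
    (2,3)@(5, 7): e=[30,0,42] → █  [on edge]
    (4,3)@(9, 7): e=[-2,48,26] → ·
    (5,3)@(11, 7): e=[-18,72,18] → ·
    (1,4)@(3, 9): e=[18,0,54] → █  [on edge]
    (3,4)@(7, 9): e=[-14,48,38] → ·
    (0,5)@(1, 11): e=[6,0,66] → █  [on edge]
  covered (12 px):
    · · · · · █ · · ·
    · · · · █ █ █ · ·
    · · · █ █ █ · · ·
    · · █ █ · · · · ·
    · █ █ · · · · · ·
    █ · · · · · · · ·
    · · · · · · · · ·
    · · · · · · · · ·
    · · · · · · · · ·
    · · · · · · · · ·
    · · · · · · · · ·
    · · · · · · · · ·

Final: [[5,0],[4,1],[5,1],[6,1],[3,2],[4,2],[5,2],[2,3],[3,3],[1,4],[2,4],[0,5]]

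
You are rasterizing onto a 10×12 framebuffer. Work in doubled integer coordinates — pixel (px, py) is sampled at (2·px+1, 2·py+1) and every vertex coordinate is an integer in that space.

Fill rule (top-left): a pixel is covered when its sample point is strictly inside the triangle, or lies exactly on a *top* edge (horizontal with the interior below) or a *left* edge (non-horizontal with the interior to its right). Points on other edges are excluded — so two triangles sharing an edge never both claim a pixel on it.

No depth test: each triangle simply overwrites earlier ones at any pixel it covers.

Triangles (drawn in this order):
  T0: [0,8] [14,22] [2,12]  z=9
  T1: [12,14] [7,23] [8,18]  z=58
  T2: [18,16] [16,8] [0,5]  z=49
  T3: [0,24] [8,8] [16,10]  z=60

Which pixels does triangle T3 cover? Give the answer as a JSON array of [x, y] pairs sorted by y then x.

T0:
  2·area = 28
  edge (0, 8)→(14, 22): d=(14,14) right/bottom  bias=-1
  edge (14, 22)→(2, 12): d=(-12,-10) top-left  bias=+0
  edge (2, 12)→(0, 8): d=(-2,-4) top-left  bias=+0
    (0,4)@(1, 9): e=[0,26,2] → .  [on edge]
    (1,5)@(3, 11): e=[0,22,6] → .  [on edge]
    (2,6)@(5, 13): e=[0,18,10] → .  [on edge]
    (3,7)@(7, 15): e=[0,14,14] → .  [on edge]
    (4,8)@(9, 17): e=[0,10,18] → .  [on edge]
    (5,9)@(11, 19): e=[0,6,22] → .  [on edge]
    (6,10)@(13, 21): e=[0,2,26] → .  [on edge]
    (7,11)@(15, 23): e=[0,-2,30] → .  [on edge]
  covered (0 px):
    . . . . . . . . . .
    . . . . . . . . . .
    . . . . . . . . . .
    . . . . . . . . . .
    . . . . . . . . . .
    . . . . . . . . . .
    . . . . . . . . . .
    . . . . . . . . . .
    . . . . . . . . . .
    . . . . . . . . . .
    . . . . . . . . . .
    . . . . . . . . . .
T1:
  2·area = 16
  edge (12, 14)→(7, 23): d=(-5,9) right/bottom  bias=-1
  edge (7, 23)→(8, 18): d=(1,-5) top-left  bias=+0
  edge (8, 18)→(12, 14): d=(4,-4) top-left  bias=+0
    (5,1)@(11, 3): e=[64,0,-48] → .  [on edge]
    (8,2)@(17, 5): e=[0,32,-16] → .  [on edge]
    (9,3)@(19, 7): e=[-28,44,0] → .  [on edge]
    (8,4)@(17, 9): e=[-20,36,0] → .  [on edge]
    (7,5)@(15, 11): e=[-12,28,0] → .  [on edge]
    (4,6)@(9, 13): e=[32,0,-16] → .  [on edge]
    (6,6)@(13, 13): e=[-4,20,0] → .  [on edge]
    (5,7)@(11, 15): e=[4,12,0] → X  [on edge]
    (6,7)@(13, 15): e=[-14,22,8] → .
    (4,8)@(9, 17): e=[12,4,0] → X  [on edge]
    (5,8)@(11, 17): e=[-6,14,8] → .
    (3,9)@(7, 19): e=[20,-4,0] → .  [on edge]
    (2,10)@(5, 21): e=[28,-12,0] → .  [on edge]
    (1,11)@(3, 23): e=[36,-20,0] → .  [on edge]
    (3,11)@(7, 23): e=[0,0,16] → .  [on edge]
  covered (3 px):
    . . . . . . . . . .
    . . . . . . . . . .
    . . . . . . . . . .
    . . . . . . . . . .
    . . . . . . . . . .
    . . . . . . . . . .
    . . . . . . . . . .
    . . . . . X . . . .
    . . . . X . . . . .
    . . . . X . . . . .
    . . . . . . . . . .
    . . . . . . . . . .
T2:
  2·area = 122  (B↔C swapped to make it positive)
  edge (18, 16)→(0, 5): d=(-18,-11) top-left  bias=+0
  edge (0, 5)→(16, 8): d=(16,3) right/bottom  bias=-1
  edge (16, 8)→(18, 16): d=(2,8) right/bottom  bias=-1
    (2,3)@(5, 7): e=[19,17,86] → X
    (3,3)@(7, 7): e=[41,11,70] → X
    (4,3)@(9, 7): e=[63,5,54] → X
    (5,3)@(11, 7): e=[85,-1,38] → .
    (2,4)@(5, 9): e=[-17,49,90] → .
    (3,4)@(7, 9): e=[5,43,74] → X
    (5,4)@(11, 9): e=[49,31,42] → X
    (6,4)@(13, 9): e=[71,25,26] → X
    (7,4)@(15, 9): e=[93,19,10] → X
    (8,4)@(17, 9): e=[115,13,-6] → .
    (3,5)@(7, 11): e=[-31,75,78] → .
    (4,5)@(9, 11): e=[-9,69,62] → .
  covered (14 px):
    . . . . . . . . . .
    . . . . . . . . . .
    . . . . . . . . . .
    . . X X X . . . . .
    . . . X X X X X . .
    . . . . . X X X . .
    . . . . . . . X X .
    . . . . . . . . X .
    . . . . . . . . . .
    . . . . . . . . . .
    . . . . . . . . . .
    . . . . . . . . . .
T3:
  2·area = 144
  edge (0, 24)→(8, 8): d=(8,-16) top-left  bias=+0
  edge (8, 8)→(16, 10): d=(8,2) right/bottom  bias=-1
  edge (16, 10)→(0, 24): d=(-16,14) right/bottom  bias=-1
    (4,4)@(9, 9): e=[24,6,114] → X
    (5,4)@(11, 9): e=[56,2,86] → X
    (6,4)@(13, 9): e=[88,-2,58] → .
    (3,5)@(7, 11): e=[8,26,110] → X
    (6,5)@(13, 11): e=[104,14,26] → X
    (7,5)@(15, 11): e=[136,10,-2] → .
    (3,6)@(7, 13): e=[24,42,78] → X
    (6,6)@(13, 13): e=[120,30,-6] → .
    (2,7)@(5, 15): e=[8,62,74] → X
    (5,7)@(11, 15): e=[104,50,-10] → .
    (2,8)@(5, 17): e=[24,78,42] → X
    (4,8)@(9, 17): e=[88,70,-14] → .
  covered (18 px):
    . . . . . . . . . .
    . . . . . . . . . .
    . . . . . . . . . .
    . . . . . . . . . .
    . . . . X X . . . .
    . . . X X X X . . .
    . . . X X X . . . .
    . . X X X . . . . .
    . . X X . . . . . .
    . X X . . . . . . .
    . X . . . . . . . .
    X . . . . . . . . .

Result: [[4,4],[5,4],[3,5],[4,5],[5,5],[6,5],[3,6],[4,6],[5,6],[2,7],[3,7],[4,7],[2,8],[3,8],[1,9],[2,9],[1,10],[0,11]]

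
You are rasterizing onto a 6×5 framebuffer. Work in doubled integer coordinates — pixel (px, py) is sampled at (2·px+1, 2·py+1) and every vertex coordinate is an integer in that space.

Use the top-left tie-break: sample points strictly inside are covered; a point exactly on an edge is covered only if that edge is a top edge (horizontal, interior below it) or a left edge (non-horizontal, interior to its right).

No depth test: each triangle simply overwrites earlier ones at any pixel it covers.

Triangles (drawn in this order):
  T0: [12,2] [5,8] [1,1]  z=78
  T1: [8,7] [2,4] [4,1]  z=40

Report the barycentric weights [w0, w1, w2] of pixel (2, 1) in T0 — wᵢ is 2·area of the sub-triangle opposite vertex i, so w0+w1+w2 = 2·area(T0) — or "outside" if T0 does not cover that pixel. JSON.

T0:
  2·area = 73
  edge (12, 2)→(5, 8): d=(-7,6) right/bottom  bias=-1
  edge (5, 8)→(1, 1): d=(-4,-7) top-left  bias=+0
  edge (1, 1)→(12, 2): d=(11,1) right/bottom  bias=-1
    (0,0)@(1, 1): e=[73,0,0] → ·  [on edge]
    (1,1)@(3, 3): e=[47,6,20] → #
    (2,1)@(5, 3): e=[35,20,18] → #
    (3,1)@(7, 3): e=[23,34,16] → #
    (4,1)@(9, 3): e=[11,48,14] → #
    (5,1)@(11, 3): e=[-1,62,12] → ·
    (1,2)@(3, 5): e=[33,-2,42] → ·
    (2,2)@(5, 5): e=[21,12,40] → #
    (4,2)@(9, 5): e=[-3,40,36] → ·
    (2,3)@(5, 7): e=[7,4,62] → #
    (3,3)@(7, 7): e=[-5,18,60] → ·
    (2,4)@(5, 9): e=[-7,-4,84] → ·
  covered (7 px):
    · · · · · ·
    · # # # # ·
    · · # # · ·
    · · # · · ·
    · · · · · ·
T1:
  2·area = 24
  edge (8, 7)→(2, 4): d=(-6,-3) top-left  bias=+0
  edge (2, 4)→(4, 1): d=(2,-3) top-left  bias=+0
  edge (4, 1)→(8, 7): d=(4,6) right/bottom  bias=-1
    (1,1)@(3, 3): e=[9,1,14] → #
    (2,1)@(5, 3): e=[15,7,2] → #
    (3,1)@(7, 3): e=[21,13,-10] → ·
    (1,2)@(3, 5): e=[-3,5,22] → ·
    (2,2)@(5, 5): e=[3,11,10] → #
    (3,2)@(7, 5): e=[9,17,-2] → ·
    (2,3)@(5, 7): e=[-9,15,18] → ·
  covered (3 px):
    · · · · · ·
    · # # · · ·
    · · # · · ·
    · · · · · ·
    · · · · · ·

Final: [20,18,35]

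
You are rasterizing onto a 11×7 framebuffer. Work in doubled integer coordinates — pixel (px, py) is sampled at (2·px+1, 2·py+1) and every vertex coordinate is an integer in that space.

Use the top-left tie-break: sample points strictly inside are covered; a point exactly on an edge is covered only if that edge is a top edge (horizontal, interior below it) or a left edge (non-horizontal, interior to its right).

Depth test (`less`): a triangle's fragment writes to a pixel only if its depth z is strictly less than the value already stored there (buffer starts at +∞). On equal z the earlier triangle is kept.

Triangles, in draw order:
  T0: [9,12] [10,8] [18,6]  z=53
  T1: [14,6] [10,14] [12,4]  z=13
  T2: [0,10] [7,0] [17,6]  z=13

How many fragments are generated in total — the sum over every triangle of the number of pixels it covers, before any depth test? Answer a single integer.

T0:
  2·area = 30
  edge (9, 12)→(10, 8): d=(1,-4) top-left  bias=+0
  edge (10, 8)→(18, 6): d=(8,-2) top-left  bias=+0
  edge (18, 6)→(9, 12): d=(-9,6) right/bottom  bias=-1
    (7,3)@(15, 7): e=[19,2,9] → #
    (8,3)@(17, 7): e=[27,6,-3] → ·
    (5,4)@(11, 9): e=[5,10,15] → #
    (6,4)@(13, 9): e=[13,14,3] → #
    (7,4)@(15, 9): e=[21,18,-9] → ·
    (5,5)@(11, 11): e=[7,26,-3] → ·
    (6,5)@(13, 11): e=[15,30,-15] → ·
  covered (3 px):
    · · · · · · · · · · ·
    · · · · · · · · · · ·
    · · · · · · · · · · ·
    · · · · · · · # · · ·
    · · · · · # # · · · ·
    · · · · · · · · · · ·
    · · · · · · · · · · ·
T1:
  2·area = 24
  edge (14, 6)→(10, 14): d=(-4,8) right/bottom  bias=-1
  edge (10, 14)→(12, 4): d=(2,-10) top-left  bias=+0
  edge (12, 4)→(14, 6): d=(2,2) right/bottom  bias=-1
    (4,0)@(9, 1): e=[60,-36,0] → ·  [on edge]
    (5,1)@(11, 3): e=[36,-12,0] → ·  [on edge]
    (6,2)@(13, 5): e=[12,12,0] → ·  [on edge]
    (6,3)@(13, 7): e=[4,16,4] → #
    (7,3)@(15, 7): e=[-12,36,0] → ·  [on edge]
    (5,4)@(11, 9): e=[12,0,12] → #  [on edge]
    (6,4)@(13, 9): e=[-4,20,8] → ·
    (8,4)@(17, 9): e=[-36,60,0] → ·  [on edge]
    (5,5)@(11, 11): e=[4,4,16] → #
    (6,5)@(13, 11): e=[-12,24,12] → ·
    (9,5)@(19, 11): e=[-60,84,0] → ·  [on edge]
    (5,6)@(11, 13): e=[-4,8,20] → ·
    (10,6)@(21, 13): e=[-84,108,0] → ·  [on edge]
  covered (3 px):
    · · · · · · · · · · ·
    · · · · · · · · · · ·
    · · · · · · · · · · ·
    · · · · · · # · · · ·
    · · · · · # · · · · ·
    · · · · · # · · · · ·
    · · · · · · · · · · ·
T2:
  2·area = 142
  edge (0, 10)→(7, 0): d=(7,-10) top-left  bias=+0
  edge (7, 0)→(17, 6): d=(10,6) right/bottom  bias=-1
  edge (17, 6)→(0, 10): d=(-17,4) right/bottom  bias=-1
    (3,0)@(7, 1): e=[7,10,125] → #
    (4,0)@(9, 1): e=[27,-2,117] → ·
    (2,1)@(5, 3): e=[1,42,99] → #
    (4,1)@(9, 3): e=[41,18,83] → #
    (5,1)@(11, 3): e=[61,6,75] → #
    (6,1)@(13, 3): e=[81,-6,67] → ·
    (2,2)@(5, 5): e=[15,62,65] → #
    (6,2)@(13, 5): e=[95,14,33] → #
    (7,2)@(15, 5): e=[115,2,25] → #
    (8,2)@(17, 5): e=[135,-10,17] → ·
    (1,3)@(3, 7): e=[9,94,39] → #
    (6,3)@(13, 7): e=[109,34,-1] → ·
  covered (18 px):
    · · · # · · · · · · ·
    · · # # # # · · · · ·
    · · # # # # # # · · ·
    · # # # # # · · · · ·
    # # · · · · · · · · ·
    · · · · · · · · · · ·
    · · · · · · · · · · ·

Result: 24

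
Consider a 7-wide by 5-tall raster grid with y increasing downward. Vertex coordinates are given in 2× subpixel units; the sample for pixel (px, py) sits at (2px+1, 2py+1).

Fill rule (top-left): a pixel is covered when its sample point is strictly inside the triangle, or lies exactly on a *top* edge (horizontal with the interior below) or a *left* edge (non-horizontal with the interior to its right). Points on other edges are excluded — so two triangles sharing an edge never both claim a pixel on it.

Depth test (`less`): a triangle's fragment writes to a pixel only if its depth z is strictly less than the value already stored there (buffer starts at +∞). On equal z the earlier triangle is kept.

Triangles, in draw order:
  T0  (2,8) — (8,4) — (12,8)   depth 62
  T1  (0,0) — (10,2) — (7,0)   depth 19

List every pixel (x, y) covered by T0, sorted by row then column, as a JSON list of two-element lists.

T0:
  2·area = 40
  edge (2, 8)→(8, 4): d=(6,-4) top-left  bias=+0
  edge (8, 4)→(12, 8): d=(4,4) right/bottom  bias=-1
  edge (12, 8)→(2, 8): d=(-10,0) right/bottom  bias=-1
    (2,0)@(5, 1): e=[-30,0,70] → ·  [on edge]
    (3,1)@(7, 3): e=[-10,0,50] → ·  [on edge]
    (3,2)@(7, 5): e=[2,8,30] → █
    (4,2)@(9, 5): e=[10,0,30] → ·  [on edge]
    (2,3)@(5, 7): e=[6,24,10] → █
    (4,3)@(9, 7): e=[22,8,10] → █
    (5,3)@(11, 7): e=[30,0,10] → ·  [on edge]
    (2,4)@(5, 9): e=[18,32,-10] → ·
    (3,4)@(7, 9): e=[26,24,-10] → ·
    (4,4)@(9, 9): e=[34,16,-10] → ·
    (6,4)@(13, 9): e=[50,0,-10] → ·  [on edge]
  covered (4 px):
    · · · · · · ·
    · · · · · · ·
    · · · █ · · ·
    · · █ █ █ · ·
    · · · · · · ·
T1:
  2·area = 14  (B↔C swapped to make it positive)
  edge (0, 0)→(7, 0): d=(7,0) top-left  bias=+0
  edge (7, 0)→(10, 2): d=(3,2) right/bottom  bias=-1
  edge (10, 2)→(0, 0): d=(-10,-2) top-left  bias=+0
    (2,0)@(5, 1): e=[7,7,0] → █  [on edge]
    (3,0)@(7, 1): e=[7,3,4] → █
    (4,0)@(9, 1): e=[7,-1,8] → ·
    (2,1)@(5, 3): e=[21,13,-20] → ·
    (3,1)@(7, 3): e=[21,9,-16] → ·
  covered (2 px):
    · · █ █ · · ·
    · · · · · · ·
    · · · · · · ·
    · · · · · · ·
    · · · · · · ·

Result: [[3,2],[2,3],[3,3],[4,3]]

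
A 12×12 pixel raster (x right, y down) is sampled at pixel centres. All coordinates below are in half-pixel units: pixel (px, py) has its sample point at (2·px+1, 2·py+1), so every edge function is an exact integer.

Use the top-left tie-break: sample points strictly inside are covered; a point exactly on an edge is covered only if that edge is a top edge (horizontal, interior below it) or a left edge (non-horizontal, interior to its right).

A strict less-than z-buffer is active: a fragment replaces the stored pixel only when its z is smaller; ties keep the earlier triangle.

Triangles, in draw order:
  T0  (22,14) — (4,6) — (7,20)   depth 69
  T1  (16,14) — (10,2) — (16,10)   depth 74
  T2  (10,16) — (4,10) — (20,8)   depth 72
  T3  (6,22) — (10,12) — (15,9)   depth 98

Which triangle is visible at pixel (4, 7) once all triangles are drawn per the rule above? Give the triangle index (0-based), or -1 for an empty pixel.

T0:
  2·area = 228  (B↔C swapped to make it positive)
  edge (22, 14)→(7, 20): d=(-15,6) right/bottom  bias=-1
  edge (7, 20)→(4, 6): d=(-3,-14) top-left  bias=+0
  edge (4, 6)→(22, 14): d=(18,8) right/bottom  bias=-1
    (2,3)@(5, 7): e=[207,11,10] → #
    (3,3)@(7, 7): e=[195,39,-6] → ·
    (2,4)@(5, 9): e=[177,5,46] → #
    (3,4)@(7, 9): e=[165,33,30] → #
    (4,4)@(9, 9): e=[153,61,14] → #
    (5,4)@(11, 9): e=[141,89,-2] → ·
    (2,5)@(5, 11): e=[147,-1,82] → ·
    (3,5)@(7, 11): e=[135,27,66] → #
    (5,5)@(11, 11): e=[111,83,34] → #
    (6,5)@(13, 11): e=[99,111,18] → #
    (7,5)@(15, 11): e=[87,139,2] → #
    (8,5)@(17, 11): e=[75,167,-14] → ·
  covered (29 px):
    · · · · · · · · · · · ·
    · · · · · · · · · · · ·
    · · · · · · · · · · · ·
    · · # · · · · · · · · ·
    · · # # # · · · · · · ·
    · · · # # # # # · · · ·
    · · · # # # # # # # · ·
    · · · # # # # # # # · ·
    · · · # # # # · · · · ·
    · · · # # · · · · · · ·
    · · · · · · · · · · · ·
    · · · · · · · · · · · ·
T1:
  2·area = 24
  edge (16, 14)→(10, 2): d=(-6,-12) top-left  bias=+0
  edge (10, 2)→(16, 10): d=(6,8) right/bottom  bias=-1
  edge (16, 10)→(16, 14): d=(0,4) right/bottom  bias=-1
    (6,3)@(13, 7): e=[6,6,12] → #
    (7,3)@(15, 7): e=[30,-10,4] → ·
    (6,4)@(13, 9): e=[-6,18,12] → ·
    (7,4)@(15, 9): e=[18,2,4] → #
    (8,4)@(17, 9): e=[42,-14,-4] → ·
    (7,5)@(15, 11): e=[6,14,4] → #
    (8,5)@(17, 11): e=[30,-2,-4] → ·
    (7,6)@(15, 13): e=[-6,26,4] → ·
  covered (3 px):
    · · · · · · · · · · · ·
    · · · · · · · · · · · ·
    · · · · · · · · · · · ·
    · · · · · · # · · · · ·
    · · · · · · · # · · · ·
    · · · · · · · # · · · ·
    · · · · · · · · · · · ·
    · · · · · · · · · · · ·
    · · · · · · · · · · · ·
    · · · · · · · · · · · ·
    · · · · · · · · · · · ·
    · · · · · · · · · · · ·
T2:
  2·area = 108
  edge (10, 16)→(4, 10): d=(-6,-6) top-left  bias=+0
  edge (4, 10)→(20, 8): d=(16,-2) top-left  bias=+0
  edge (20, 8)→(10, 16): d=(-10,8) right/bottom  bias=-1
    (0,3)@(1, 7): e=[0,-54,162] → ·  [on edge]
    (1,4)@(3, 9): e=[0,-18,126] → ·  [on edge]
    (6,4)@(13, 9): e=[60,2,46] → #
    (7,4)@(15, 9): e=[72,6,30] → #
    (8,4)@(17, 9): e=[84,10,14] → #
    (9,4)@(19, 9): e=[96,14,-2] → ·
    (2,5)@(5, 11): e=[0,18,90] → #  [on edge]
    (3,5)@(7, 11): e=[12,22,74] → #
    (4,5)@(9, 11): e=[24,26,58] → #
    (5,5)@(11, 11): e=[36,30,42] → #
    (8,5)@(17, 11): e=[72,42,-6] → ·
    (2,6)@(5, 13): e=[-12,50,70] → ·
    (3,6)@(7, 13): e=[0,54,54] → #  [on edge]
    (4,7)@(9, 15): e=[0,90,18] → #  [on edge]
    (5,8)@(11, 17): e=[0,126,-18] → ·  [on edge]
    (6,9)@(13, 19): e=[0,162,-54] → ·  [on edge]
    (7,10)@(15, 21): e=[0,198,-90] → ·  [on edge]
    (8,11)@(17, 23): e=[0,234,-126] → ·  [on edge]
  covered (15 px):
    · · · · · · · · · · · ·
    · · · · · · · · · · · ·
    · · · · · · · · · · · ·
    · · · · · · · · · · · ·
    · · · · · · # # # · · ·
    · · # # # # # # · · · ·
    · · · # # # # · · · · ·
    · · · · # # · · · · · ·
    · · · · · · · · · · · ·
    · · · · · · · · · · · ·
    · · · · · · · · · · · ·
    · · · · · · · · · · · ·
T3:
  2·area = 38
  edge (6, 22)→(10, 12): d=(4,-10) top-left  bias=+0
  edge (10, 12)→(15, 9): d=(5,-3) top-left  bias=+0
  edge (15, 9)→(6, 22): d=(-9,13) right/bottom  bias=-1
    (7,4)@(15, 9): e=[38,0,0] → ·  [on edge]
    (6,5)@(13, 11): e=[26,4,8] → #
    (7,5)@(15, 11): e=[46,10,-18] → ·
    (5,6)@(11, 13): e=[14,8,16] → #
    (6,6)@(13, 13): e=[34,14,-10] → ·
    (2,7)@(5, 15): e=[-38,0,76] → ·  [on edge]
    (4,7)@(9, 15): e=[2,12,24] → #
    (5,7)@(11, 15): e=[22,18,-2] → ·
    (4,8)@(9, 17): e=[10,22,6] → #
    (5,8)@(11, 17): e=[30,28,-20] → ·
    (4,9)@(9, 19): e=[18,32,-12] → ·
  covered (4 px):
    · · · · · · · · · · · ·
    · · · · · · · · · · · ·
    · · · · · · · · · · · ·
    · · · · · · · · · · · ·
    · · · · · · · · · · · ·
    · · · · · · # · · · · ·
    · · · · · # · · · · · ·
    · · · · # · · · · · · ·
    · · · · # · · · · · · ·
    · · · · · · · · · · · ·
    · · · · · · · · · · · ·
    · · · · · · · · · · · ·

Z-buffer (winner per pixel, '.' = empty):
  . . . . . . . . . . . .
  . . . . . . . . . . . .
  . . . . . . . . . . . .
  . . 0 . . . 1 . . . . .
  . . 0 0 0 . 2 2 2 . . .
  . . 2 0 0 0 0 0 . . . .
  . . . 0 0 0 0 0 0 0 . .
  . . . 0 0 0 0 0 0 0 . .
  . . . 0 0 0 0 . . . . .
  . . . 0 0 . . . . . . .
  . . . . . . . . . . . .
  . . . . . . . . . . . .

Answer: 0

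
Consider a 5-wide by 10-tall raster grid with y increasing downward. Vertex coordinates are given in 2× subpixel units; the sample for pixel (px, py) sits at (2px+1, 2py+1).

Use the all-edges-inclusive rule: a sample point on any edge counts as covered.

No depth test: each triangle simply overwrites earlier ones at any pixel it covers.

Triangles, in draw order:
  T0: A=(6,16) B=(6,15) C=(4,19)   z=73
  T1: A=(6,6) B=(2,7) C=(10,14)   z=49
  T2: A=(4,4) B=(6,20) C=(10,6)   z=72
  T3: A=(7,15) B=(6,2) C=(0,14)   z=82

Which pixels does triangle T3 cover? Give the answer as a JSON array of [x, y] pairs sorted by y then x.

T0:
  2·area = 2  (B↔C swapped to make it positive)
  edge (6, 16)→(4, 19): d=(-2,3) inclusive
  edge (4, 19)→(6, 15): d=(2,-4) inclusive
  edge (6, 15)→(6, 16): d=(0,1) inclusive
    (4,4)@(9, 9): e=[5,0,-3] → ·  [on edge]
    (3,6)@(7, 13): e=[3,0,-1] → ·  [on edge]
    (2,8)@(5, 17): e=[1,0,1] → #  [on edge]
    (3,8)@(7, 17): e=[-5,8,-1] → ·
    (2,9)@(5, 19): e=[-3,4,1] → ·
  covered (1 px):
    · · · · ·
    · · · · ·
    · · · · ·
    · · · · ·
    · · · · ·
    · · · · ·
    · · · · ·
    · · · · ·
    · · # · ·
    · · · · ·
T1:
  2·area = 36  (B↔C swapped to make it positive)
  edge (6, 6)→(10, 14): d=(4,8) inclusive
  edge (10, 14)→(2, 7): d=(-8,-7) inclusive
  edge (2, 7)→(6, 6): d=(4,-1) inclusive
    (1,3)@(3, 7): e=[28,7,1] → #
    (2,3)@(5, 7): e=[12,21,3] → #
    (3,3)@(7, 7): e=[-4,35,5] → ·
    (1,4)@(3, 9): e=[36,-9,9] → ·
    (2,4)@(5, 9): e=[20,5,11] → #
    (3,4)@(7, 9): e=[4,19,13] → #
    (4,4)@(9, 9): e=[-12,33,15] → ·
    (2,5)@(5, 11): e=[28,-11,19] → ·
    (3,5)@(7, 11): e=[12,3,21] → #
    (4,5)@(9, 11): e=[-4,17,23] → ·
    (3,6)@(7, 13): e=[20,-13,29] → ·
    (4,6)@(9, 13): e=[4,1,31] → #
  covered (6 px):
    · · · · ·
    · · · · ·
    · · · · ·
    · # # · ·
    · · # # ·
    · · · # ·
    · · · · #
    · · · · ·
    · · · · ·
    · · · · ·
T2:
  2·area = 92  (B↔C swapped to make it positive)
  edge (4, 4)→(10, 6): d=(6,2) inclusive
  edge (10, 6)→(6, 20): d=(-4,14) inclusive
  edge (6, 20)→(4, 4): d=(-2,-16) inclusive
    (0,1)@(1, 3): e=[0,138,-46] → ·  [on edge]
    (2,2)@(5, 5): e=[4,74,14] → #
    (3,2)@(7, 5): e=[0,46,46] → #  [on edge]
    (4,2)@(9, 5): e=[-4,18,78] → ·
    (2,3)@(5, 7): e=[16,66,10] → #
    (4,3)@(9, 7): e=[8,10,74] → #
    (2,4)@(5, 9): e=[28,58,6] → #
    (2,5)@(5, 11): e=[40,50,2] → #
    (4,5)@(9, 11): e=[32,-6,66] → ·
    (2,6)@(5, 13): e=[52,42,-2] → ·
    (3,6)@(7, 13): e=[48,14,30] → #
    (4,6)@(9, 13): e=[44,-14,62] → ·
  covered (12 px):
    · · · · ·
    · · · · ·
    · · # # ·
    · · # # #
    · · # # #
    · · # # ·
    · · · # ·
    · · · # ·
    · · · · ·
    · · · · ·
T3:
  2·area = 90  (B↔C swapped to make it positive)
  edge (7, 15)→(0, 14): d=(-7,-1) inclusive
  edge (0, 14)→(6, 2): d=(6,-12) inclusive
  edge (6, 2)→(7, 15): d=(1,13) inclusive
    (2,2)@(5, 5): e=[68,6,16] → #
    (3,2)@(7, 5): e=[70,30,-10] → ·
    (2,3)@(5, 7): e=[54,18,18] → #
    (3,3)@(7, 7): e=[56,42,-8] → ·
    (1,4)@(3, 9): e=[38,6,46] → #
    (3,4)@(7, 9): e=[42,54,-6] → ·
    (1,5)@(3, 11): e=[24,18,48] → #
    (3,5)@(7, 11): e=[28,66,-4] → ·
    (0,6)@(1, 13): e=[8,6,76] → #
    (3,6)@(7, 13): e=[14,78,-2] → ·
    (0,7)@(1, 15): e=[-6,18,78] → ·
    (1,7)@(3, 15): e=[-4,42,52] → ·
    (3,7)@(7, 15): e=[0,90,0] → #  [on edge]
  covered (10 px):
    · · · · ·
    · · · · ·
    · · # · ·
    · · # · ·
    · # # · ·
    · # # · ·
    # # # · ·
    · · · # ·
    · · · · ·
    · · · · ·

Answer: [[2,2],[2,3],[1,4],[2,4],[1,5],[2,5],[0,6],[1,6],[2,6],[3,7]]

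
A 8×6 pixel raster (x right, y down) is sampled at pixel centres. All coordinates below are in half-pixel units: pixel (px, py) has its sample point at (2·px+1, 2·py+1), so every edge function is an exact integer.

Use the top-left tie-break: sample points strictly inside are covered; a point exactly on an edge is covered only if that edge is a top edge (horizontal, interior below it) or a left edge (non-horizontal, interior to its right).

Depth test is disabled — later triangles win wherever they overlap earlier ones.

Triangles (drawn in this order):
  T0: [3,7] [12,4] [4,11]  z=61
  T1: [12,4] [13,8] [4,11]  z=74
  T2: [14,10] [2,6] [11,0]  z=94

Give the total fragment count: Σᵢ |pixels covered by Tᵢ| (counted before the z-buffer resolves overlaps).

T0:
  2·area = 39
  edge (3, 7)→(12, 4): d=(9,-3) top-left  bias=+0
  edge (12, 4)→(4, 11): d=(-8,7) right/bottom  bias=-1
  edge (4, 11)→(3, 7): d=(-1,-4) top-left  bias=+0
    (7,1)@(15, 3): e=[0,-13,52] → ·  [on edge]
    (4,2)@(9, 5): e=[0,13,26] → █  [on edge]
    (5,2)@(11, 5): e=[6,-1,34] → ·
    (1,3)@(3, 7): e=[0,39,0] → █  [on edge]
    (2,3)@(5, 7): e=[6,25,8] → █
    (3,3)@(7, 7): e=[12,11,16] → █
    (4,3)@(9, 7): e=[18,-3,24] → ·
    (1,4)@(3, 9): e=[18,23,-2] → ·
    (2,4)@(5, 9): e=[24,9,6] → █
    (3,4)@(7, 9): e=[30,-5,14] → ·
    (2,5)@(5, 11): e=[42,-7,4] → ·
  covered (5 px):
    · · · · · · · ·
    · · · · · · · ·
    · · · · █ · · ·
    · █ █ █ · · · ·
    · · █ · · · · ·
    · · · · · · · ·
T1:
  2·area = 39
  edge (12, 4)→(13, 8): d=(1,4) right/bottom  bias=-1
  edge (13, 8)→(4, 11): d=(-9,3) right/bottom  bias=-1
  edge (4, 11)→(12, 4): d=(8,-7) top-left  bias=+0
    (5,2)@(11, 5): e=[5,33,1] → █
    (6,2)@(13, 5): e=[-3,27,15] → ·
    (4,3)@(9, 7): e=[15,21,3] → █
    (6,3)@(13, 7): e=[-1,9,31] → ·
    (3,4)@(7, 9): e=[25,9,5] → █
    (5,4)@(11, 9): e=[9,-3,33] → ·
    (3,5)@(7, 11): e=[27,-9,21] → ·
    (4,5)@(9, 11): e=[19,-15,35] → ·
  covered (5 px):
    · · · · · · · ·
    · · · · · · · ·
    · · · · · █ · ·
    · · · · █ █ · ·
    · · · █ █ · · ·
    · · · · · · · ·
T2:
  2·area = 108
  edge (14, 10)→(2, 6): d=(-12,-4) top-left  bias=+0
  edge (2, 6)→(11, 0): d=(9,-6) top-left  bias=+0
  edge (11, 0)→(14, 10): d=(3,10) right/bottom  bias=-1
    (5,0)@(11, 1): e=[96,9,3] → █
    (6,0)@(13, 1): e=[104,21,-17] → ·
    (3,1)@(7, 3): e=[56,3,49] → █
    (4,1)@(9, 3): e=[64,15,29] → █
    (6,1)@(13, 3): e=[80,39,-11] → ·
    (2,2)@(5, 5): e=[24,9,75] → █
    (6,2)@(13, 5): e=[56,57,-5] → ·
    (2,3)@(5, 7): e=[0,27,81] → █  [on edge]
    (6,3)@(13, 7): e=[32,75,1] → █
    (7,3)@(15, 7): e=[40,87,-19] → ·
    (2,4)@(5, 9): e=[-24,45,87] → ·
    (3,4)@(7, 9): e=[-16,57,67] → ·
    (5,4)@(11, 9): e=[0,81,27] → █  [on edge]
  covered (15 px):
    · · · · · █ · ·
    · · · █ █ █ · ·
    · · █ █ █ █ · ·
    · · █ █ █ █ █ ·
    · · · · · █ █ ·
    · · · · · · · ·

Final: 25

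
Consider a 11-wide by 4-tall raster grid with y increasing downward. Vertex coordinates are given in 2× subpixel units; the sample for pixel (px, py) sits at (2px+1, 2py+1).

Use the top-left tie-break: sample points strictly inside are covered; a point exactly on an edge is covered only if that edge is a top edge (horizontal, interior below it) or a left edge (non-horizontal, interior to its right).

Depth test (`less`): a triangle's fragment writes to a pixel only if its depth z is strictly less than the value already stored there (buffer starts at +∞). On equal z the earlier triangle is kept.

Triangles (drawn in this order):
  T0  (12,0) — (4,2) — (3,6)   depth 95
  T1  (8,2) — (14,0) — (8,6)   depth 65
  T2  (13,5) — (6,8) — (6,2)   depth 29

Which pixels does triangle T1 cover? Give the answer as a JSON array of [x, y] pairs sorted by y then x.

T0:
  2·area = 30  (B↔C swapped to make it positive)
  edge (12, 0)→(3, 6): d=(-9,6) right/bottom  bias=-1
  edge (3, 6)→(4, 2): d=(1,-4) top-left  bias=+0
  edge (4, 2)→(12, 0): d=(8,-2) top-left  bias=+0
    (4,0)@(9, 1): e=[9,19,2] → █
    (5,0)@(11, 1): e=[-3,27,6] → ·
    (2,1)@(5, 3): e=[15,5,10] → █
    (3,1)@(7, 3): e=[3,13,14] → █
    (4,1)@(9, 3): e=[-9,21,18] → ·
    (2,2)@(5, 5): e=[-3,7,26] → ·
    (3,2)@(7, 5): e=[-15,15,30] → ·
  covered (3 px):
    · · · · █ · · · · · ·
    · · █ █ · · · · · · ·
    · · · · · · · · · · ·
    · · · · · · · · · · ·
T1:
  2·area = 24
  edge (8, 2)→(14, 0): d=(6,-2) top-left  bias=+0
  edge (14, 0)→(8, 6): d=(-6,6) right/bottom  bias=-1
  edge (8, 6)→(8, 2): d=(0,-4) top-left  bias=+0
    (5,0)@(11, 1): e=[0,12,12] → █  [on edge]
    (6,0)@(13, 1): e=[4,0,20] → ·  [on edge]
    (2,1)@(5, 3): e=[0,36,-12] → ·  [on edge]
    (4,1)@(9, 3): e=[8,12,4] → █
    (5,1)@(11, 3): e=[12,0,12] → ·  [on edge]
    (4,2)@(9, 5): e=[20,0,4] → ·  [on edge]
    (3,3)@(7, 7): e=[28,0,-4] → ·  [on edge]
  covered (2 px):
    · · · · · █ · · · · ·
    · · · · █ · · · · · ·
    · · · · · · · · · · ·
    · · · · · · · · · · ·
T2:
  2·area = 42
  edge (13, 5)→(6, 8): d=(-7,3) right/bottom  bias=-1
  edge (6, 8)→(6, 2): d=(0,-6) top-left  bias=+0
  edge (6, 2)→(13, 5): d=(7,3) right/bottom  bias=-1
    (3,1)@(7, 3): e=[32,6,4] → █
    (4,1)@(9, 3): e=[26,18,-2] → ·
    (3,2)@(7, 5): e=[18,6,18] → █
    (4,2)@(9, 5): e=[12,18,12] → █
    (5,2)@(11, 5): e=[6,30,6] → █
    (6,2)@(13, 5): e=[0,42,0] → ·  [on edge]
    (3,3)@(7, 7): e=[4,6,32] → █
    (4,3)@(9, 7): e=[-2,18,26] → ·
    (5,3)@(11, 7): e=[-8,30,20] → ·
  covered (5 px):
    · · · · · · · · · · ·
    · · · █ · · · · · · ·
    · · · █ █ █ · · · · ·
    · · · █ · · · · · · ·

Result: [[5,0],[4,1]]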